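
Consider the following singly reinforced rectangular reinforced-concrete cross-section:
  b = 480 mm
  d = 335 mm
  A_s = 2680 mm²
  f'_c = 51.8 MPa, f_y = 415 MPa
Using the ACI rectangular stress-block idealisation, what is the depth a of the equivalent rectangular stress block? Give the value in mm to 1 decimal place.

T = A_s f_y = 2680 × 415 = 1112200 N = 1112.2 kN.
Setting C = 0.85 f'_c a b equal to T: a = 1112200/(0.85 × 51.8 × 480) = 52.6 mm.

a ≈ 52.6 mm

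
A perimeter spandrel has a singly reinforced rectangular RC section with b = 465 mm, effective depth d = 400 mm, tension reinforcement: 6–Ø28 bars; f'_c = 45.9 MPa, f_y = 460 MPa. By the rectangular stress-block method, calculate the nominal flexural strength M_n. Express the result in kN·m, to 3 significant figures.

A_s = 6 × 616 = 3696 mm².
T = A_s f_y = 3696 × 460 = 1700160 N = 1700.16 kN.
From C = T: a = T/(0.85 f'_c b) = 1700160/(0.85 × 45.9 × 465) = 93.71 mm.
M_n = T(d − a/2) = 1700.16 kN × (400 − 46.855) mm = 600.40 kN·m.

M_n ≈ 600 kN·m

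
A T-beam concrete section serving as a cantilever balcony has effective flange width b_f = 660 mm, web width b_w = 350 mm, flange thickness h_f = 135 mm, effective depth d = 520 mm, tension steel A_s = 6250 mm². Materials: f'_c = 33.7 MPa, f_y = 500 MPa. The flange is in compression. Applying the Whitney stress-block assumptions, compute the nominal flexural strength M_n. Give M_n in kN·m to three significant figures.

Tension: T = A_s f_y = 6250 × 500 = 3125000 N.
Try a within the flange: a = T/(0.85 f'_c b_f) = 3125000/(0.85 × 33.7 × 660) = 165.29 mm.
a = 165.29 > h_f = 135 mm: the block extends into the web. Split into flange-overhang and web parts.
C_f = 0.85 f'_c (b_f − b_w) h_f = 0.85 × 33.7 × (660 − 350) × 135 = 1198793 N.
Remaining web compression depth: a_w = (T − C_f)/(0.85 f'_c b_w) = (3125000 − 1198793)/(0.85 × 33.7 × 350) = 192.13 mm.
M_n = C_f(d − h_f/2) + (T − C_f)(d − a_w/2) = 1198793 × (520 − 67.5) + 1926207 × (520 − 96.065) = 542.45 + 816.59 = 1359.04 × 10⁶ N·mm.
M_n = 1359.04 kN·m.

M_n ≈ 1360 kN·m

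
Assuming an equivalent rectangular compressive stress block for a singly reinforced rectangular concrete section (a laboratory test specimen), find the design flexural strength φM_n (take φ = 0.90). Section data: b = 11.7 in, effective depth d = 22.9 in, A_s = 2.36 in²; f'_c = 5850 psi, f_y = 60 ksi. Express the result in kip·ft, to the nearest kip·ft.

T = A_s f_y = 2.36 × 60 = 141.6 kips.
a = T/(0.85 f'_c b) = 141.6/(0.85 × 5.85 × 11.7) = 2.434 in.
M_n = T(d − a/2) = 141.6 × (22.9 − 1.217) = 3070.3 kip·in = 3070.3/12 = 255.86 kip·ft.
φM_n = 0.90 × 255.86 = 230.27 kip·ft.

φM_n ≈ 230 kip·ft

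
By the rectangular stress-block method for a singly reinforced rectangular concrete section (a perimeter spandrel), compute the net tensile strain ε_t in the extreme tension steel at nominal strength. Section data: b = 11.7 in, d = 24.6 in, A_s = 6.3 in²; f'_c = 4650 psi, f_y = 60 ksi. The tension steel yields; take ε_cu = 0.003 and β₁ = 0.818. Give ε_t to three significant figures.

a = A_s f_y/(0.85 f'_c b) = 8.174 in.
β₁ = 0.818, so c = a/β₁ = 8.174/0.818 = 9.993 in.
From the linear strain diagram with ε_cu = 0.003: ε_t = 0.003 (d − c)/c = 0.003 × (24.6 − 9.993)/9.993 = 0.00439.
ε_t is between 0.004 and 0.005 — transition zone.

ε_t ≈ 0.00439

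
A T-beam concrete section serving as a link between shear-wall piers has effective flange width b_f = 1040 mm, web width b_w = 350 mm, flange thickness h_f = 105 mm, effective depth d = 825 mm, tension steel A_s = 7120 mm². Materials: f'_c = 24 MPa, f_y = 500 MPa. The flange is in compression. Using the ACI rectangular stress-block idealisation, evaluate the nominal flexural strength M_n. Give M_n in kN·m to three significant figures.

M_n ≈ 2560 kN·m

Tension: T = A_s f_y = 7120 × 500 = 3560000 N.
Try a within the flange: a = T/(0.85 f'_c b_f) = 3560000/(0.85 × 24 × 1040) = 167.80 mm.
a = 167.80 > h_f = 105 mm: the block extends into the web. Split into flange-overhang and web parts.
C_f = 0.85 f'_c (b_f − b_w) h_f = 0.85 × 24 × (1040 − 350) × 105 = 1477980 N.
Remaining web compression depth: a_w = (T − C_f)/(0.85 f'_c b_w) = (3560000 − 1477980)/(0.85 × 24 × 350) = 291.60 mm.
M_n = C_f(d − h_f/2) + (T − C_f)(d − a_w/2) = 1477980 × (825 − 52.5) + 2082020 × (825 − 145.8) = 1141.74 + 1414.11 = 2555.85 × 10⁶ N·mm.
M_n = 2555.85 kN·m.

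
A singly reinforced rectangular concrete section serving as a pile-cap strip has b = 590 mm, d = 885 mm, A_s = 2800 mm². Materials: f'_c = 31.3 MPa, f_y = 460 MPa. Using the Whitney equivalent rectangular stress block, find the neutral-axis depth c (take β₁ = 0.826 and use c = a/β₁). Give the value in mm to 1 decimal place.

T = A_s f_y = 2800 × 460 = 1288000 N = 1288 kN.
Setting C = 0.85 f'_c a b equal to T: a = 1288000/(0.85 × 31.3 × 590) = 82.054 mm.
With β₁ = 0.826, c = a/β₁ = 82.054/0.826 = 99.3 mm.

c ≈ 99.3 mm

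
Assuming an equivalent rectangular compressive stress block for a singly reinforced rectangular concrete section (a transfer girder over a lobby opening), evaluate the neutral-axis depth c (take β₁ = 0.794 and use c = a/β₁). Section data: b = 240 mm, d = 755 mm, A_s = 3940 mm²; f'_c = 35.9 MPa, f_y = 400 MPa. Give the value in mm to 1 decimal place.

c ≈ 271.0 mm

T = A_s f_y = 3940 × 400 = 1576000 N = 1576 kN.
Setting C = 0.85 f'_c a b equal to T: a = 1576000/(0.85 × 35.9 × 240) = 215.195 mm.
With β₁ = 0.794, c = a/β₁ = 215.195/0.794 = 271.0 mm.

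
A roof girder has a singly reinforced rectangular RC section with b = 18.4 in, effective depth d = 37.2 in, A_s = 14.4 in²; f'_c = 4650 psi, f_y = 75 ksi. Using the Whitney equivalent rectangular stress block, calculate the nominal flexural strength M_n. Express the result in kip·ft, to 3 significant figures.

T = A_s f_y = 14.4 × 75 = 1080 kips.
a = T/(0.85 f'_c b) = 1080/(0.85 × 4.65 × 18.4) = 14.850 in.
M_n = T(d − a/2) = 1080 × (37.2 − 7.425) = 32157.0 kip·in = 32157.0/12 = 2679.75 kip·ft.

M_n ≈ 2680 kip·ft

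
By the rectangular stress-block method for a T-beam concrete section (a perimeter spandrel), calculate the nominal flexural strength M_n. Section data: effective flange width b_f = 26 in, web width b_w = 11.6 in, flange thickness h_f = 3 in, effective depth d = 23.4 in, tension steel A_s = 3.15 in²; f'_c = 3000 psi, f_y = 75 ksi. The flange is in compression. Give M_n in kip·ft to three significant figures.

M_n ≈ 425 kip·ft

Tension: T = A_s f_y = 3.15 × 75 = 236.25 kips.
Try a within the flange: a = T/(0.85 f'_c b_f) = 236.25/(0.85 × 3 × 26) = 3.563 in.
a = 3.563 > h_f = 3 in: the block extends into the web. Split into flange-overhang and web parts.
C_f = 0.85 f'_c (b_f − b_w) h_f = 0.85 × 3 × (26 − 11.6) × 3 = 110.2 kips.
Remaining web compression depth: a_w = (T − C_f)/(0.85 f'_c b_w) = (236.25 − 110.2)/(0.85 × 3 × 11.6) = 4.261 in.
M_n = C_f(d − h_f/2) + (T − C_f)(d − a_w/2) = 110.2 × (23.4 − 1.5) + 126.05 × (23.4 − 2.1305) = 2413.4 + 2681.0 = 5094.4 kip·in.
M_n = 5094.4/12 = 424.53 kip·ft.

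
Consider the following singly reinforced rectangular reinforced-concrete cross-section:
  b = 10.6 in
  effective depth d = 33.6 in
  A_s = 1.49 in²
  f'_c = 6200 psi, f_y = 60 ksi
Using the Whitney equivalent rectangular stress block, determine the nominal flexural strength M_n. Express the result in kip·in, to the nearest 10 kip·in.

T = A_s f_y = 1.49 × 60 = 89.4 kips.
a = T/(0.85 f'_c b) = 89.4/(0.85 × 6.2 × 10.6) = 1.600 in.
M_n = T(d − a/2) = 89.4 × (33.6 − 0.8) = 2932.3 kip·in.

M_n ≈ 2930 kip·in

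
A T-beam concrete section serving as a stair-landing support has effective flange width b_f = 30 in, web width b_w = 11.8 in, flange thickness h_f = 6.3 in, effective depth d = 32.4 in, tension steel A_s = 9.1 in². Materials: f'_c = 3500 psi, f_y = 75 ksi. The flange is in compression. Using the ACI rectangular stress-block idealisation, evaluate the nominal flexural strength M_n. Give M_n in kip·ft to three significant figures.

Tension: T = A_s f_y = 9.1 × 75 = 682.5 kips.
Try a within the flange: a = T/(0.85 f'_c b_f) = 682.5/(0.85 × 3.5 × 30) = 7.647 in.
a = 7.647 > h_f = 6.3 in: the block extends into the web. Split into flange-overhang and web parts.
C_f = 0.85 f'_c (b_f − b_w) h_f = 0.85 × 3.5 × (30 − 11.8) × 6.3 = 341.1 kips.
Remaining web compression depth: a_w = (T − C_f)/(0.85 f'_c b_w) = (682.5 − 341.1)/(0.85 × 3.5 × 11.8) = 9.725 in.
M_n = C_f(d − h_f/2) + (T − C_f)(d − a_w/2) = 341.1 × (32.4 − 3.15) + 341.4 × (32.4 − 4.8625) = 9977.2 + 9401.3 = 19378.5 kip·in.
M_n = 19378.5/12 = 1614.88 kip·ft.

M_n ≈ 1610 kip·ft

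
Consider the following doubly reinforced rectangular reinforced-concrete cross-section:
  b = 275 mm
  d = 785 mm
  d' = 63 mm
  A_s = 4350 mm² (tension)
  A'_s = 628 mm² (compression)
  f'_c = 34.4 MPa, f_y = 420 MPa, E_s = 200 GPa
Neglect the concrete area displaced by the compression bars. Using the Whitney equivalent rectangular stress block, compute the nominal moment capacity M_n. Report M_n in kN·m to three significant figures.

M_n ≈ 1270 kN·m

Assume both tension and compression steel yield.
Net tension couple steel: A_s − A'_s = 3722 mm².
a = (A_s − A'_s) f_y / (0.85 f'_c b) = 1563240/(0.85 × 34.4 × 275) = 194.41 mm.
c = a/β₁ = 194.41/0.804 = 241.80 mm; ε'_s = 0.003(c − d')/c = 0.0022 ≥ f_y/E_s = 0.0021, so compression steel does yield.
M_n = (A_s − A'_s) f_y (d − a/2) + A'_s f_y (d − d') = [1563240 × (785 − 97.205) + 263760 × (785 − 63)] × 10⁻⁶ = 1075.19 + 190.43 = 1265.62 kN·m.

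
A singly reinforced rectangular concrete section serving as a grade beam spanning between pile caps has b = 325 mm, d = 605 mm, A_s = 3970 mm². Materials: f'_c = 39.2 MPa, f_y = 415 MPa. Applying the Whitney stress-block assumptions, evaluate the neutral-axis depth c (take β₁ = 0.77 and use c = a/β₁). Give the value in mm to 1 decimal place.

c ≈ 197.6 mm

T = A_s f_y = 3970 × 415 = 1647550 N = 1647.55 kN.
Setting C = 0.85 f'_c a b equal to T: a = 1647550/(0.85 × 39.2 × 325) = 152.142 mm.
With β₁ = 0.77, c = a/β₁ = 152.142/0.77 = 197.6 mm.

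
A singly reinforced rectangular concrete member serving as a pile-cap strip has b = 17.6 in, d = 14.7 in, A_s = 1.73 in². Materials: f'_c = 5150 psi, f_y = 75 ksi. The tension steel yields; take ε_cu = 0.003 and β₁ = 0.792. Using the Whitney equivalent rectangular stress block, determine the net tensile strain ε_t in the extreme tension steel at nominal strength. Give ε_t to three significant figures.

ε_t ≈ 0.0177

a = A_s f_y/(0.85 f'_c b) = 1.684 in.
β₁ = 0.792, so c = a/β₁ = 1.684/0.792 = 2.126 in.
From the linear strain diagram with ε_cu = 0.003: ε_t = 0.003 (d − c)/c = 0.003 × (14.7 − 2.126)/2.126 = 0.0177.
Since ε_t ≥ 0.005, the section is tension-controlled.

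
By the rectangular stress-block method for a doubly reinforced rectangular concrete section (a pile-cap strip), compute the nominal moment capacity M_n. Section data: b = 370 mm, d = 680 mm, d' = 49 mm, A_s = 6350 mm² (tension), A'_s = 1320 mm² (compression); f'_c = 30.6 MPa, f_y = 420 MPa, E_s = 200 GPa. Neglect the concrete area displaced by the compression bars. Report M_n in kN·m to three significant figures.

Assume both tension and compression steel yield.
Net tension couple steel: A_s − A'_s = 5030 mm².
a = (A_s − A'_s) f_y / (0.85 f'_c b) = 2112600/(0.85 × 30.6 × 370) = 219.52 mm.
c = a/β₁ = 219.52/0.831 = 264.16 mm; ε'_s = 0.003(c − d')/c = 0.0024 ≥ f_y/E_s = 0.0021, so compression steel does yield.
M_n = (A_s − A'_s) f_y (d − a/2) + A'_s f_y (d − d') = [2112600 × (680 − 109.76) + 554400 × (680 − 49)] × 10⁻⁶ = 1204.69 + 349.83 = 1554.52 kN·m.

M_n ≈ 1550 kN·m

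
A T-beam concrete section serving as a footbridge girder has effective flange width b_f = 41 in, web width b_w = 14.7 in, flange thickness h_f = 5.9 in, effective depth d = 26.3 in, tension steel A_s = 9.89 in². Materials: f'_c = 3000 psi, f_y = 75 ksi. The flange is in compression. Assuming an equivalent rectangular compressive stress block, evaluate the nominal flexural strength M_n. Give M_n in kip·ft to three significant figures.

M_n ≈ 1400 kip·ft

Tension: T = A_s f_y = 9.89 × 75 = 741.75 kips.
Try a within the flange: a = T/(0.85 f'_c b_f) = 741.75/(0.85 × 3 × 41) = 7.095 in.
a = 7.095 > h_f = 5.9 in: the block extends into the web. Split into flange-overhang and web parts.
C_f = 0.85 f'_c (b_f − b_w) h_f = 0.85 × 3 × (41 − 14.7) × 5.9 = 395.7 kips.
Remaining web compression depth: a_w = (T − C_f)/(0.85 f'_c b_w) = (741.75 − 395.7)/(0.85 × 3 × 14.7) = 9.232 in.
M_n = C_f(d − h_f/2) + (T − C_f)(d − a_w/2) = 395.7 × (26.3 − 2.95) + 346.05 × (26.3 − 4.616) = 9239.6 + 7503.7 = 16743.3 kip·in.
M_n = 16743.3/12 = 1395.28 kip·ft.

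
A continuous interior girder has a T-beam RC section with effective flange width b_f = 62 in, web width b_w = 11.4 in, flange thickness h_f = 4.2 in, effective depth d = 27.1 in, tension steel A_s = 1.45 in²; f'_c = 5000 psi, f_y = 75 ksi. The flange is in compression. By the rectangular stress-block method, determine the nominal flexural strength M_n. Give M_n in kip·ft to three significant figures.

Tension: T = A_s f_y = 1.45 × 75 = 108.75 kips.
Try a within the flange: a = T/(0.85 f'_c b_f) = 108.75/(0.85 × 5 × 62) = 0.413 in.
Since a = 0.413 ≤ h_f = 4.2 in, the stress block lies entirely in the flange; analyse as a rectangular beam of width b_f.
M_n = T(d − a/2) = 108.75 × (27.1 − 0.2065) = 2924.7 kip·in.
M_n = 2924.7/12 = 243.73 kip·ft.

M_n ≈ 244 kip·ft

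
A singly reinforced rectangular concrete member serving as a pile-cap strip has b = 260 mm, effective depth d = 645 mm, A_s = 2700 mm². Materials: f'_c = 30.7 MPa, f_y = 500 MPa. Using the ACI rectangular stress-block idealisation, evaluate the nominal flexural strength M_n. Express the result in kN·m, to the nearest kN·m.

T = A_s f_y = 2700 × 500 = 1350000 N = 1350 kN.
From C = T: a = T/(0.85 f'_c b) = 1350000/(0.85 × 30.7 × 260) = 198.98 mm.
M_n = T(d − a/2) = 1350 kN × (645 − 99.49) mm = 736.44 kN·m.

M_n ≈ 736 kN·m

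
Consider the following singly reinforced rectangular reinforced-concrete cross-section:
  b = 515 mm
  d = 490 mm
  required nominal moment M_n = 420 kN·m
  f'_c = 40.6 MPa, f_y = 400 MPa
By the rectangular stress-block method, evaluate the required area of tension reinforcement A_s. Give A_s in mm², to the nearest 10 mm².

With M_n = 0.85 f'_c a b (d − a/2), solve the quadratic for a:
a = d − √(d² − 2M_n/(0.85 f'_c b)) = 490 − √(490² − 2 × 420×10⁶/(0.85 × 40.6 × 515)) = 50.87 mm.
A_s = 0.85 f'_c a b / f_y = 0.85 × 40.6 × 50.87 × 515 / 400 = 2260.2 mm².

A_s ≈ 2260 mm²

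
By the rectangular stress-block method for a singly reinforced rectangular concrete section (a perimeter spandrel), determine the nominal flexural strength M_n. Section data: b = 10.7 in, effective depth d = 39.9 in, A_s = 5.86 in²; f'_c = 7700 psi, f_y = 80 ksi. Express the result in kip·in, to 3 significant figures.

M_n ≈ 17100 kip·in

T = A_s f_y = 5.86 × 80 = 468.8 kips.
a = T/(0.85 f'_c b) = 468.8/(0.85 × 7.7 × 10.7) = 6.694 in.
M_n = T(d − a/2) = 468.8 × (39.9 − 3.347) = 17136.0 kip·in.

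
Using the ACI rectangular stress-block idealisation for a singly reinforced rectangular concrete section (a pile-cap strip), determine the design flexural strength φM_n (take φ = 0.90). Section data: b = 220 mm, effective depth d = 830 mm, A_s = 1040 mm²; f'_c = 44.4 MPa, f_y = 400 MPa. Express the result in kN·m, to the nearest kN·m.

φM_n ≈ 301 kN·m

T = A_s f_y = 1040 × 400 = 416000 N = 416 kN.
From C = T: a = T/(0.85 f'_c b) = 416000/(0.85 × 44.4 × 220) = 50.10 mm.
M_n = T(d − a/2) = 416 kN × (830 − 25.05) mm = 334.86 kN·m.
φM_n = 0.90 × 334.86 = 301.37 kN·m.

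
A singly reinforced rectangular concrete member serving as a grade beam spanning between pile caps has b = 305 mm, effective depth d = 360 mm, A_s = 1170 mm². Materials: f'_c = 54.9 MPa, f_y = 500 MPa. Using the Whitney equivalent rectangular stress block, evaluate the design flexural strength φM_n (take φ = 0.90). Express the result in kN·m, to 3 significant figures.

φM_n ≈ 179 kN·m

T = A_s f_y = 1170 × 500 = 585000 N = 585 kN.
From C = T: a = T/(0.85 f'_c b) = 585000/(0.85 × 54.9 × 305) = 41.10 mm.
M_n = T(d − a/2) = 585 kN × (360 − 20.55) mm = 198.58 kN·m.
φM_n = 0.90 × 198.58 = 178.72 kN·m.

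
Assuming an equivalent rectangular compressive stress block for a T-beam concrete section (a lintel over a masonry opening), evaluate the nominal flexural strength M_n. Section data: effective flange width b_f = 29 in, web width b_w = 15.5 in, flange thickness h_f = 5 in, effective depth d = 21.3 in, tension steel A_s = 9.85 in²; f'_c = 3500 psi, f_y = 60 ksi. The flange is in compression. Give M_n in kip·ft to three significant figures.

M_n ≈ 870 kip·ft

Tension: T = A_s f_y = 9.85 × 60 = 591 kips.
Try a within the flange: a = T/(0.85 f'_c b_f) = 591/(0.85 × 3.5 × 29) = 6.850 in.
a = 6.850 > h_f = 5 in: the block extends into the web. Split into flange-overhang and web parts.
C_f = 0.85 f'_c (b_f − b_w) h_f = 0.85 × 3.5 × (29 − 15.5) × 5 = 200.8 kips.
Remaining web compression depth: a_w = (T − C_f)/(0.85 f'_c b_w) = (591 − 200.8)/(0.85 × 3.5 × 15.5) = 8.462 in.
M_n = C_f(d − h_f/2) + (T − C_f)(d − a_w/2) = 200.8 × (21.3 − 2.5) + 390.2 × (21.3 − 4.231) = 3775.0 + 6660.3 = 10435.3 kip·in.
M_n = 10435.3/12 = 869.61 kip·ft.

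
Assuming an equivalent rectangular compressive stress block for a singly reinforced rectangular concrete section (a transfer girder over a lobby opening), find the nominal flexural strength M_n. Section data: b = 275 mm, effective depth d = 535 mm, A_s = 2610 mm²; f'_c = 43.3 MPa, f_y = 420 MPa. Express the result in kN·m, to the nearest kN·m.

M_n ≈ 527 kN·m

T = A_s f_y = 2610 × 420 = 1096200 N = 1096.2 kN.
From C = T: a = T/(0.85 f'_c b) = 1096200/(0.85 × 43.3 × 275) = 108.31 mm.
M_n = T(d − a/2) = 1096.2 kN × (535 − 54.155) mm = 527.10 kN·m.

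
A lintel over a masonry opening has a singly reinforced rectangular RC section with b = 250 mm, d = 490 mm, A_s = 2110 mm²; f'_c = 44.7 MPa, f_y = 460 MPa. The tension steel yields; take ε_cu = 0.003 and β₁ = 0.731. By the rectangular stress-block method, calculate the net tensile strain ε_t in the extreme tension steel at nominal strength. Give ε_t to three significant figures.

a = A_s f_y/(0.85 f'_c b) = 102.18 mm.
β₁ = 0.731, so c = a/β₁ = 102.18/0.731 = 139.78 mm.
From the linear strain diagram with ε_cu = 0.003: ε_t = 0.003 (d − c)/c = 0.003 × (490 − 139.78)/139.78 = 0.00752.
Since ε_t ≥ 0.005, the section is tension-controlled.

ε_t ≈ 0.00752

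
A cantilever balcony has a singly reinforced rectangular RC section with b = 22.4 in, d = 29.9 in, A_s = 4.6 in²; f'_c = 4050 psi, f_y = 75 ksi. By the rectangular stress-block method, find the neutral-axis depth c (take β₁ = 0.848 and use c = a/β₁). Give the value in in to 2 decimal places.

T = A_s f_y = 4.6 × 75 = 345 kips.
a = T/(0.85 f'_c b) = 345/(0.85 × 4.05 × 22.4) = 4.4740 in.
With β₁ = 0.848, c = a/β₁ = 4.4740/0.848 = 5.28 in.

c ≈ 5.28 in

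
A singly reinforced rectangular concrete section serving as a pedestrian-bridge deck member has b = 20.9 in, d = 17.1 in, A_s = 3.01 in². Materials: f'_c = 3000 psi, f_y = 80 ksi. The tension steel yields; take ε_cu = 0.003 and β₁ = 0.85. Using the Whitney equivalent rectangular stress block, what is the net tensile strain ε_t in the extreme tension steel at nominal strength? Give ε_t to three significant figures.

a = A_s f_y/(0.85 f'_c b) = 4.518 in.
β₁ = 0.85, so c = a/β₁ = 4.518/0.85 = 5.315 in.
From the linear strain diagram with ε_cu = 0.003: ε_t = 0.003 (d − c)/c = 0.003 × (17.1 − 5.315)/5.315 = 0.00665.
Since ε_t ≥ 0.005, the section is tension-controlled.

ε_t ≈ 0.00665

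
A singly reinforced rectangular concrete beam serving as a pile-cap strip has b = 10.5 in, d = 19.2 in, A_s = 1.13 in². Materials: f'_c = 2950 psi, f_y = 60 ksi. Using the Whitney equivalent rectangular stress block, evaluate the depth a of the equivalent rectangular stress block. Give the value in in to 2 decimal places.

T = A_s f_y = 1.13 × 60 = 67.8 kips.
a = T/(0.85 f'_c b) = 67.8/(0.85 × 2.95 × 10.5) = 2.58 in.

a ≈ 2.58 in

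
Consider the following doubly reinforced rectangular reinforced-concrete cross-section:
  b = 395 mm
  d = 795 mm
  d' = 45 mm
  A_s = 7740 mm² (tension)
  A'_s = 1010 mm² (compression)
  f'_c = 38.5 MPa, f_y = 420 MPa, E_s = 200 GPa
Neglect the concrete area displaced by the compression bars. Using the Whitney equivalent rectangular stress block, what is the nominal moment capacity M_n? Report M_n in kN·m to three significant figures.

Assume both tension and compression steel yield.
Net tension couple steel: A_s − A'_s = 6730 mm².
a = (A_s − A'_s) f_y / (0.85 f'_c b) = 2826600/(0.85 × 38.5 × 395) = 218.67 mm.
c = a/β₁ = 218.67/0.775 = 282.15 mm; ε'_s = 0.003(c − d')/c = 0.0025 ≥ f_y/E_s = 0.0021, so compression steel does yield.
M_n = (A_s − A'_s) f_y (d − a/2) + A'_s f_y (d − d') = [2826600 × (795 − 109.335) + 424200 × (795 − 45)] × 10⁻⁶ = 1938.10 + 318.15 = 2256.25 kN·m.

M_n ≈ 2260 kN·m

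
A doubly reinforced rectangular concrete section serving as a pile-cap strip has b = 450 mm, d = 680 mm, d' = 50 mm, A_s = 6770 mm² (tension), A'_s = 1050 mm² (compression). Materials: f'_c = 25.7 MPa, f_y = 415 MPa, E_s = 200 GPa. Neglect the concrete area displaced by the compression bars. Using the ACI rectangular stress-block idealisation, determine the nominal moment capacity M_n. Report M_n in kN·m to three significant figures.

M_n ≈ 1600 kN·m

Assume both tension and compression steel yield.
Net tension couple steel: A_s − A'_s = 5720 mm².
a = (A_s − A'_s) f_y / (0.85 f'_c b) = 2373800/(0.85 × 25.7 × 450) = 241.48 mm.
c = a/β₁ = 241.48/0.85 = 284.09 mm; ε'_s = 0.003(c − d')/c = 0.0025 ≥ f_y/E_s = 0.0021, so compression steel does yield.
M_n = (A_s − A'_s) f_y (d − a/2) + A'_s f_y (d − d') = [2373800 × (680 − 120.74) + 435750 × (680 − 50)] × 10⁻⁶ = 1327.57 + 274.52 = 1602.09 kN·m.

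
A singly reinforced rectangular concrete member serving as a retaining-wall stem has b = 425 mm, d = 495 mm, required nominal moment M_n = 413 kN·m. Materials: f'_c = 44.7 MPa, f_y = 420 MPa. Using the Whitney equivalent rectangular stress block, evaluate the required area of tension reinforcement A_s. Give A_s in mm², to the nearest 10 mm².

With M_n = 0.85 f'_c a b (d − a/2), solve the quadratic for a:
a = d − √(d² − 2M_n/(0.85 f'_c b)) = 495 − √(495² − 2 × 413×10⁶/(0.85 × 44.7 × 425)) = 54.69 mm.
A_s = 0.85 f'_c a b / f_y = 0.85 × 44.7 × 54.69 × 425 / 420 = 2102.7 mm².

A_s ≈ 2100 mm²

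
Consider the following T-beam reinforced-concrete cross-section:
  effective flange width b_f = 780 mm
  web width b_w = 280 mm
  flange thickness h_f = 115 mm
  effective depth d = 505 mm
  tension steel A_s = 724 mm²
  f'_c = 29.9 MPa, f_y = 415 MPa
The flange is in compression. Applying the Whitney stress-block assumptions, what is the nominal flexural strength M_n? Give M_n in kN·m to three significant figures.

Tension: T = A_s f_y = 724 × 415 = 300460 N.
Try a within the flange: a = T/(0.85 f'_c b_f) = 300460/(0.85 × 29.9 × 780) = 15.16 mm.
Since a = 15.16 ≤ h_f = 115 mm, the stress block lies entirely in the flange; analyse as a rectangular beam of width b_f.
M_n = T(d − a/2) = 300460 × (505 − 7.58) = 149.45 × 10⁶ N·mm.
M_n = 149.45 kN·m.

M_n ≈ 149 kN·m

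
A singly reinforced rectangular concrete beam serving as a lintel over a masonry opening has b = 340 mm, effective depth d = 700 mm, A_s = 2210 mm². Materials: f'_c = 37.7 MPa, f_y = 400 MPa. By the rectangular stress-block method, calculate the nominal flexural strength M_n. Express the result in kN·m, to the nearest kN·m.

M_n ≈ 583 kN·m

T = A_s f_y = 2210 × 400 = 884000 N = 884 kN.
From C = T: a = T/(0.85 f'_c b) = 884000/(0.85 × 37.7 × 340) = 81.14 mm.
M_n = T(d − a/2) = 884 kN × (700 − 40.57) mm = 582.94 kN·m.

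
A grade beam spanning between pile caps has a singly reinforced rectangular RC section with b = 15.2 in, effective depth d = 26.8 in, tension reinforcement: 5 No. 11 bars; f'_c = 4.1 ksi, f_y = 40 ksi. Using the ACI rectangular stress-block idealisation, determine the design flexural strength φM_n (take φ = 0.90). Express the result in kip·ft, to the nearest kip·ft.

φM_n ≈ 558 kip·ft

A_s = 5 × 1.56 = 7.8 in².
T = A_s f_y = 7.8 × 40 = 312 kips.
a = T/(0.85 f'_c b) = 312/(0.85 × 4.1 × 15.2) = 5.890 in.
M_n = T(d − a/2) = 312 × (26.8 − 2.945) = 7442.8 kip·in = 7442.8/12 = 620.23 kip·ft.
φM_n = 0.90 × 620.23 = 558.21 kip·ft.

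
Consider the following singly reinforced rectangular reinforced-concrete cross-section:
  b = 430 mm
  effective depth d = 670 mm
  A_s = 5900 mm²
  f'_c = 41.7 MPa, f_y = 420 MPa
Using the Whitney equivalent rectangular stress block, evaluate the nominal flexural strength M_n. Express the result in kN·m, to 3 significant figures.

T = A_s f_y = 5900 × 420 = 2478000 N = 2478 kN.
From C = T: a = T/(0.85 f'_c b) = 2478000/(0.85 × 41.7 × 430) = 162.58 mm.
M_n = T(d − a/2) = 2478 kN × (670 − 81.29) mm = 1458.82 kN·m.

M_n ≈ 1460 kN·m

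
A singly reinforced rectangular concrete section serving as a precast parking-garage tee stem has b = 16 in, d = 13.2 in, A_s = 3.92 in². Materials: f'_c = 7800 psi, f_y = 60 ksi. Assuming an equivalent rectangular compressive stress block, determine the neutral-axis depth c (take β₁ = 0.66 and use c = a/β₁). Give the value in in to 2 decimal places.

c ≈ 3.36 in

T = A_s f_y = 3.92 × 60 = 235.2 kips.
a = T/(0.85 f'_c b) = 235.2/(0.85 × 7.8 × 16) = 2.2172 in.
With β₁ = 0.66, c = a/β₁ = 2.2172/0.66 = 3.36 in.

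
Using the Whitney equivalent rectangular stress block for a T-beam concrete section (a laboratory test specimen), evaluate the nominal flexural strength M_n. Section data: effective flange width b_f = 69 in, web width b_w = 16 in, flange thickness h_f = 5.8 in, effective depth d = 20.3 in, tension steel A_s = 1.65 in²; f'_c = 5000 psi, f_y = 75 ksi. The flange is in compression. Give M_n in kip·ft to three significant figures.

M_n ≈ 207 kip·ft

Tension: T = A_s f_y = 1.65 × 75 = 123.75 kips.
Try a within the flange: a = T/(0.85 f'_c b_f) = 123.75/(0.85 × 5 × 69) = 0.422 in.
Since a = 0.422 ≤ h_f = 5.8 in, the stress block lies entirely in the flange; analyse as a rectangular beam of width b_f.
M_n = T(d − a/2) = 123.75 × (20.3 − 0.211) = 2486.0 kip·in.
M_n = 2486.0/12 = 207.17 kip·ft.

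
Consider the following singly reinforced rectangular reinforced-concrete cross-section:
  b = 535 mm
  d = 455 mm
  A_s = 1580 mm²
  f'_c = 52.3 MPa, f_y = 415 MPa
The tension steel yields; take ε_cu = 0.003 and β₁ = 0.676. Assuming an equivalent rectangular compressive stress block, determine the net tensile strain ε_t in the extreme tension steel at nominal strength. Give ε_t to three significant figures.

ε_t ≈ 0.0305

a = A_s f_y/(0.85 f'_c b) = 27.57 mm.
β₁ = 0.676, so c = a/β₁ = 27.57/0.676 = 40.78 mm.
From the linear strain diagram with ε_cu = 0.003: ε_t = 0.003 (d − c)/c = 0.003 × (455 − 40.78)/40.78 = 0.0305.
Since ε_t ≥ 0.005, the section is tension-controlled.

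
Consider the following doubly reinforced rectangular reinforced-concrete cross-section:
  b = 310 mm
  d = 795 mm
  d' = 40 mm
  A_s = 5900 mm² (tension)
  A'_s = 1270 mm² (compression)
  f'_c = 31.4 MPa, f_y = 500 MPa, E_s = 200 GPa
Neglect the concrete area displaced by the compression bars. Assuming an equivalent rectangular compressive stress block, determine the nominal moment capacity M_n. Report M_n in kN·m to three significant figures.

M_n ≈ 2000 kN·m

Assume both tension and compression steel yield.
Net tension couple steel: A_s − A'_s = 4630 mm².
a = (A_s − A'_s) f_y / (0.85 f'_c b) = 2315000/(0.85 × 31.4 × 310) = 279.80 mm.
c = a/β₁ = 279.80/0.826 = 338.74 mm; ε'_s = 0.003(c − d')/c = 0.0026 ≥ f_y/E_s = 0.0025, so compression steel does yield.
M_n = (A_s − A'_s) f_y (d − a/2) + A'_s f_y (d − d') = [2315000 × (795 − 139.9) + 635000 × (795 − 40)] × 10⁻⁶ = 1516.56 + 479.43 = 1995.99 kN·m.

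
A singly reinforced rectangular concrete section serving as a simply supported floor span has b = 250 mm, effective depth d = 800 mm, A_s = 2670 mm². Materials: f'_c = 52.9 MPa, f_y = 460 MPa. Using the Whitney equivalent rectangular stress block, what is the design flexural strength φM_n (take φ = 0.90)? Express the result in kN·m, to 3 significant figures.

φM_n ≈ 824 kN·m

T = A_s f_y = 2670 × 460 = 1228200 N = 1228.2 kN.
From C = T: a = T/(0.85 f'_c b) = 1228200/(0.85 × 52.9 × 250) = 109.26 mm.
M_n = T(d − a/2) = 1228.2 kN × (800 − 54.63) mm = 915.46 kN·m.
φM_n = 0.90 × 915.46 = 823.91 kN·m.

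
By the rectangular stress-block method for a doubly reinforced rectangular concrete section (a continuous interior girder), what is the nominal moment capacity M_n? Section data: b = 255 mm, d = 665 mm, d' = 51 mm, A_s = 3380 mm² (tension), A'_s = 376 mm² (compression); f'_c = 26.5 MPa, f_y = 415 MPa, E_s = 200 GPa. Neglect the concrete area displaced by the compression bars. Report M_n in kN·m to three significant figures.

Assume both tension and compression steel yield.
Net tension couple steel: A_s − A'_s = 3004 mm².
a = (A_s − A'_s) f_y / (0.85 f'_c b) = 1246660/(0.85 × 26.5 × 255) = 217.04 mm.
c = a/β₁ = 217.04/0.85 = 255.34 mm; ε'_s = 0.003(c − d')/c = 0.0024 ≥ f_y/E_s = 0.0021, so compression steel does yield.
M_n = (A_s − A'_s) f_y (d − a/2) + A'_s f_y (d − d') = [1246660 × (665 − 108.52) + 156040 × (665 − 51)] × 10⁻⁶ = 693.74 + 95.81 = 789.55 kN·m.

M_n ≈ 790 kN·m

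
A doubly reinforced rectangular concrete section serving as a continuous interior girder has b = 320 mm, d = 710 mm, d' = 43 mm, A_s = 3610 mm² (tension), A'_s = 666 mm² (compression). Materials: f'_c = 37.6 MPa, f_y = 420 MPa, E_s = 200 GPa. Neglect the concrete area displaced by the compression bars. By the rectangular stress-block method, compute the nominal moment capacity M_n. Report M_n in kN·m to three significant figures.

M_n ≈ 990 kN·m

Assume both tension and compression steel yield.
Net tension couple steel: A_s − A'_s = 2944 mm².
a = (A_s − A'_s) f_y / (0.85 f'_c b) = 1236480/(0.85 × 37.6 × 320) = 120.90 mm.
c = a/β₁ = 120.90/0.781 = 154.80 mm; ε'_s = 0.003(c − d')/c = 0.0022 ≥ f_y/E_s = 0.0021, so compression steel does yield.
M_n = (A_s − A'_s) f_y (d − a/2) + A'_s f_y (d − d') = [1236480 × (710 − 60.45) + 279720 × (710 − 43)] × 10⁻⁶ = 803.16 + 186.57 = 989.73 kN·m.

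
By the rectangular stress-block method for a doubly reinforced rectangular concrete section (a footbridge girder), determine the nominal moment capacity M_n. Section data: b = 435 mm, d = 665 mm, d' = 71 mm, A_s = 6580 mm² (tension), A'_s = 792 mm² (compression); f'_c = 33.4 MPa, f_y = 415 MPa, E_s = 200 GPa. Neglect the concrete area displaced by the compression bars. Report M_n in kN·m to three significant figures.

M_n ≈ 1560 kN·m

Assume both tension and compression steel yield.
Net tension couple steel: A_s − A'_s = 5788 mm².
a = (A_s − A'_s) f_y / (0.85 f'_c b) = 2402020/(0.85 × 33.4 × 435) = 194.50 mm.
c = a/β₁ = 194.50/0.811 = 239.83 mm; ε'_s = 0.003(c − d')/c = 0.0021 ≥ f_y/E_s = 0.0021, so compression steel does yield.
M_n = (A_s − A'_s) f_y (d − a/2) + A'_s f_y (d − d') = [2402020 × (665 − 97.25) + 328680 × (665 − 71)] × 10⁻⁶ = 1363.75 + 195.24 = 1558.99 kN·m.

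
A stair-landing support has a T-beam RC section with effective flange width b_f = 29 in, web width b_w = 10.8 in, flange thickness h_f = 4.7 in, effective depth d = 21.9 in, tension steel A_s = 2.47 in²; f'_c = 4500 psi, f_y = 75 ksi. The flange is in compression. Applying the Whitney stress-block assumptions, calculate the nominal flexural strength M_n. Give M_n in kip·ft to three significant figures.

Tension: T = A_s f_y = 2.47 × 75 = 185.25 kips.
Try a within the flange: a = T/(0.85 f'_c b_f) = 185.25/(0.85 × 4.5 × 29) = 1.670 in.
Since a = 1.670 ≤ h_f = 4.7 in, the stress block lies entirely in the flange; analyse as a rectangular beam of width b_f.
M_n = T(d − a/2) = 185.25 × (21.9 − 0.835) = 3902.3 kip·in.
M_n = 3902.3/12 = 325.19 kip·ft.

M_n ≈ 325 kip·ft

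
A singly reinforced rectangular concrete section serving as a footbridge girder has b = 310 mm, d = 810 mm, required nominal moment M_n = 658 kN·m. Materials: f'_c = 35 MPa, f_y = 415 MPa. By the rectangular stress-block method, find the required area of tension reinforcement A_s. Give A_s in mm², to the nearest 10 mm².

A_s ≈ 2080 mm²

With M_n = 0.85 f'_c a b (d − a/2), solve the quadratic for a:
a = d − √(d² − 2M_n/(0.85 f'_c b)) = 810 − √(810² − 2 × 658×10⁶/(0.85 × 35 × 310)) = 93.48 mm.
A_s = 0.85 f'_c a b / f_y = 0.85 × 35 × 93.48 × 310 / 415 = 2077.4 mm².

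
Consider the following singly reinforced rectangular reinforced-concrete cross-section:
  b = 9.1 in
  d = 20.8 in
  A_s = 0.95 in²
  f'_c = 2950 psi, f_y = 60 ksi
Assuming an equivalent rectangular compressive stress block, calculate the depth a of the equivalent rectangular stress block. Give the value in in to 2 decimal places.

a ≈ 2.50 in

T = A_s f_y = 0.95 × 60 = 57 kips.
a = T/(0.85 f'_c b) = 57/(0.85 × 2.95 × 9.1) = 2.50 in.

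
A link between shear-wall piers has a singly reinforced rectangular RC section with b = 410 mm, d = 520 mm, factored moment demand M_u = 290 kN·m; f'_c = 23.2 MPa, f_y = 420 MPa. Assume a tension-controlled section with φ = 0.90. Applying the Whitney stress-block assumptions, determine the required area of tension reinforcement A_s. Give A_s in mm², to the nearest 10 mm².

M_n = M_u/φ = 290/0.90 = 322.222 kN·m.
With M_n = 0.85 f'_c a b (d − a/2), solve the quadratic for a:
a = d − √(d² − 2M_n/(0.85 f'_c b)) = 520 − √(520² − 2 × 322.222×10⁶/(0.85 × 23.2 × 410)) = 83.32 mm.
A_s = 0.85 f'_c a b / f_y = 0.85 × 23.2 × 83.32 × 410 / 420 = 1603.9 mm².

A_s ≈ 1600 mm²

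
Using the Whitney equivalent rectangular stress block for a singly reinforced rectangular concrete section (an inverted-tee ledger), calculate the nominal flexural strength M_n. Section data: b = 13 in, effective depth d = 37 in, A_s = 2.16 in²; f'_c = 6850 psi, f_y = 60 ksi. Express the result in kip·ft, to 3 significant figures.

M_n ≈ 390 kip·ft

T = A_s f_y = 2.16 × 60 = 129.6 kips.
a = T/(0.85 f'_c b) = 129.6/(0.85 × 6.85 × 13) = 1.712 in.
M_n = T(d − a/2) = 129.6 × (37 − 0.856) = 4684.3 kip·in = 4684.3/12 = 390.36 kip·ft.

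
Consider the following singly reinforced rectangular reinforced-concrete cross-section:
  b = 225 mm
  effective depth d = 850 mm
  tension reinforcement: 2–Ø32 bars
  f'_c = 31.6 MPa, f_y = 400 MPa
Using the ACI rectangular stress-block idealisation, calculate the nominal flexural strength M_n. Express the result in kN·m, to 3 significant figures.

A_s = 2 × 804 = 1608 mm².
T = A_s f_y = 1608 × 400 = 643200 N = 643.2 kN.
From C = T: a = T/(0.85 f'_c b) = 643200/(0.85 × 31.6 × 225) = 106.43 mm.
M_n = T(d − a/2) = 643.2 kN × (850 − 53.215) mm = 512.49 kN·m.

M_n ≈ 512 kN·m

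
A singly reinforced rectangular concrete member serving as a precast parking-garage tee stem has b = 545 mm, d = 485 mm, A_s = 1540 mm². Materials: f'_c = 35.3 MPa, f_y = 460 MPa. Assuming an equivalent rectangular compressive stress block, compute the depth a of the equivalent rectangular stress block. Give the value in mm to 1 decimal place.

a ≈ 43.3 mm

T = A_s f_y = 1540 × 460 = 708400 N = 708.4 kN.
Setting C = 0.85 f'_c a b equal to T: a = 708400/(0.85 × 35.3 × 545) = 43.3 mm.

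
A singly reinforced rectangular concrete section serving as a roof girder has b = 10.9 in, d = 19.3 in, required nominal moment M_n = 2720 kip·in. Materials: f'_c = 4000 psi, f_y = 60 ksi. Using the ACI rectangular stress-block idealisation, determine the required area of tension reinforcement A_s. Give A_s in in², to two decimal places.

From M_n = 0.85 f'_c a b (d − a/2):
a = d − √(d² − 2M_n/(0.85 f'_c b)) = 19.3 − √(19.3² − 2 × 2720/(0.85 × 4 × 10.9)) = 4.277 in.
A_s = 0.85 f'_c a b / f_y = 0.85 × 4 × 4.277 × 10.9 / 60 = 2.642 in².

A_s ≈ 2.64 in²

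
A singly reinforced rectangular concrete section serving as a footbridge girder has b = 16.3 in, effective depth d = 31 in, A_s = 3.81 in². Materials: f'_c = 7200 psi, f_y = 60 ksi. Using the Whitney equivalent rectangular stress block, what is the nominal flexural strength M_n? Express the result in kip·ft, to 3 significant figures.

M_n ≈ 569 kip·ft

T = A_s f_y = 3.81 × 60 = 228.6 kips.
a = T/(0.85 f'_c b) = 228.6/(0.85 × 7.2 × 16.3) = 2.292 in.
M_n = T(d − a/2) = 228.6 × (31 − 1.146) = 6824.6 kip·in = 6824.6/12 = 568.72 kip·ft.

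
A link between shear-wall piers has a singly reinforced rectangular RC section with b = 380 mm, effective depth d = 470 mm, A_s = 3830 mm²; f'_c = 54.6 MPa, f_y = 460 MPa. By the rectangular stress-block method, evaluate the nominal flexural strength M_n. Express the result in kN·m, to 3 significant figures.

M_n ≈ 740 kN·m

T = A_s f_y = 3830 × 460 = 1761800 N = 1761.8 kN.
From C = T: a = T/(0.85 f'_c b) = 1761800/(0.85 × 54.6 × 380) = 99.90 mm.
M_n = T(d − a/2) = 1761.8 kN × (470 − 49.95) mm = 740.04 kN·m.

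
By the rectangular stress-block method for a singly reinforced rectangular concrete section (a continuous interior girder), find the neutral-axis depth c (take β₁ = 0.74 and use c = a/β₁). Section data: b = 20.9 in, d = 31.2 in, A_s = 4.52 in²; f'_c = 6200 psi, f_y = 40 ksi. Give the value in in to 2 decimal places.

T = A_s f_y = 4.52 × 40 = 180.8 kips.
a = T/(0.85 f'_c b) = 180.8/(0.85 × 6.2 × 20.9) = 1.6415 in.
With β₁ = 0.74, c = a/β₁ = 1.6415/0.74 = 2.22 in.

c ≈ 2.22 in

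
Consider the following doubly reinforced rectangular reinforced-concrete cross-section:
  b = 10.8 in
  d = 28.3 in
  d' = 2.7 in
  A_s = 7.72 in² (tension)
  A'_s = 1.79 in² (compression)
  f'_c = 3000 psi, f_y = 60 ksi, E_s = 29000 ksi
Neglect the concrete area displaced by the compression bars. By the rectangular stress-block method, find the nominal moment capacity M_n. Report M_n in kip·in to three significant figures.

M_n ≈ 10500 kip·in

Assume both steels yield.
a = (A_s − A'_s) f_y/(0.85 f'_c b) = (7.72 − 1.79) × 60/(0.85 × 3 × 10.8) = 12.919 in.
c = a/β₁ = 12.919/0.85 = 15.199 in; ε'_s = 0.003(c − d')/c = 0.0025 ≥ ε_y = 0.0021, so the compression steel yields.
M_n = (A_s − A'_s) f_y (d − a/2) + A'_s f_y (d − d') = 355.8 × (28.3 − 6.4595) + 107.4 × (28.3 − 2.7) = 7770.8 + 2749.4 = 10520.2 kip·in.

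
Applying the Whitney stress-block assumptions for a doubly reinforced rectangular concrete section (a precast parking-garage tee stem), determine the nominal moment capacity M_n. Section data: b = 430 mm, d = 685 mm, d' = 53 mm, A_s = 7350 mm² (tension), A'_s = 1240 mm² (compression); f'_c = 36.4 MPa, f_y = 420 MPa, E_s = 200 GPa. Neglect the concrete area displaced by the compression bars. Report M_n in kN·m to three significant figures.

Assume both tension and compression steel yield.
Net tension couple steel: A_s − A'_s = 6110 mm².
a = (A_s − A'_s) f_y / (0.85 f'_c b) = 2566200/(0.85 × 36.4 × 430) = 192.89 mm.
c = a/β₁ = 192.89/0.79 = 244.16 mm; ε'_s = 0.003(c − d')/c = 0.0023 ≥ f_y/E_s = 0.0021, so compression steel does yield.
M_n = (A_s − A'_s) f_y (d − a/2) + A'_s f_y (d − d') = [2566200 × (685 − 96.445) + 520800 × (685 − 53)] × 10⁻⁶ = 1510.35 + 329.15 = 1839.50 kN·m.

M_n ≈ 1840 kN·m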